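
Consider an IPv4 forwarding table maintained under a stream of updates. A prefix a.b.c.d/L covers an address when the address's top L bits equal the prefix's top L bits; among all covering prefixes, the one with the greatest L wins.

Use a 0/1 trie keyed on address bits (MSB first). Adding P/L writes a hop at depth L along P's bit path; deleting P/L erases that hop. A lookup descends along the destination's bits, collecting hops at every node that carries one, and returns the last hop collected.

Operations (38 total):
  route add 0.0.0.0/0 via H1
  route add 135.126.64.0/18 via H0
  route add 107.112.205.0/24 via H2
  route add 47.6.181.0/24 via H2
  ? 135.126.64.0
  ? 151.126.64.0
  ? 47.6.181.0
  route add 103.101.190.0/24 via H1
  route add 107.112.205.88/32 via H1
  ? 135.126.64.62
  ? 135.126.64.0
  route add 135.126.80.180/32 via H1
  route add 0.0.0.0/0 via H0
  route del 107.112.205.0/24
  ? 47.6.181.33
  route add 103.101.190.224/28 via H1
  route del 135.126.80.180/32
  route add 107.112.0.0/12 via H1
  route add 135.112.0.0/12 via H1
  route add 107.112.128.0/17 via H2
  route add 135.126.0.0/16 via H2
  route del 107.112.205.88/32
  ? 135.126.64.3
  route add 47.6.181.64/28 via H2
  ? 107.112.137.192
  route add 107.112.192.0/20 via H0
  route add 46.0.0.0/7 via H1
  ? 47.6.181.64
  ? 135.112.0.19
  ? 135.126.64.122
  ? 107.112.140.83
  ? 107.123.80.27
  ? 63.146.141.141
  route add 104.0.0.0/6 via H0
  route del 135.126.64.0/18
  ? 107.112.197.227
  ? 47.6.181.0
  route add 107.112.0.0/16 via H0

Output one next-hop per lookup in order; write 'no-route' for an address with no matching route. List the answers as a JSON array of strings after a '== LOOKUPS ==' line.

Trace:
  add 0.0.0.0/0 -> H1 at depth 0
  add 135.126.64.0/18 -> H0 at depth 18
  add 107.112.205.0/24 -> H2 at depth 24
  add 47.6.181.0/24 -> H2 at depth 24
  Q 135.126.64.0: descend 100001110111111001 ; hops seen [H1,H0] ; pick H0
  Q 151.126.64.0: descend 100 ; hops seen [H1] ; pick H1
  Q 47.6.181.0: descend 001011110000011010110101 ; hops seen [H1,H2] ; pick H2
  add 103.101.190.0/24 -> H1 at depth 24
  add 107.112.205.88/32 -> H1 at depth 32
  Q 135.126.64.62: descend 100001110111111001 ; hops seen [H1,H0] ; pick H0
  Q 135.126.64.0: descend 100001110111111001 ; hops seen [H1,H0] ; pick H0
  add 135.126.80.180/32 -> H1 at depth 32
  add 0.0.0.0/0 -> H0 at depth 0
  del 107.112.205.0/24 (clear depth 24)
  Q 47.6.181.33: descend 001011110000011010110101 ; hops seen [H0,H2] ; pick H2
  add 103.101.190.224/28 -> H1 at depth 28
  del 135.126.80.180/32 (clear depth 32)
  add 107.112.0.0/12 -> H1 at depth 12
  add 135.112.0.0/12 -> H1 at depth 12
  add 107.112.128.0/17 -> H2 at depth 17
  add 135.126.0.0/16 -> H2 at depth 16
  del 107.112.205.88/32 (clear depth 32)
  Q 135.126.64.3: descend 1000011101111110010 ; hops seen [H0,H1,H2,H0] ; pick H0
  add 47.6.181.64/28 -> H2 at depth 28
  Q 107.112.137.192: descend 01101011011100001 ; hops seen [H0,H1,H2] ; pick H2
  add 107.112.192.0/20 -> H0 at depth 20
  add 46.0.0.0/7 -> H1 at depth 7
  Q 47.6.181.64: descend 0010111100000110101101010100 ; hops seen [H0,H1,H2,H2] ; pick H2
  Q 135.112.0.19: descend 100001110111 ; hops seen [H0,H1] ; pick H1
  Q 135.126.64.122: descend 1000011101111110010 ; hops seen [H0,H1,H2,H0] ; pick H0
  Q 107.112.140.83: descend 01101011011100001 ; hops seen [H0,H1,H2] ; pick H2
  Q 107.123.80.27: descend 011010110111 ; hops seen [H0,H1] ; pick H1
  Q 63.146.141.141: descend 001 ; hops seen [H0] ; pick H0
  add 104.0.0.0/6 -> H0 at depth 6
  del 135.126.64.0/18 (clear depth 18)
  Q 107.112.197.227: descend 01101011011100001100 ; hops seen [H0,H0,H1,H2,H0] ; pick H0
  Q 47.6.181.0: descend 0010111100000110101101010 ; hops seen [H0,H1,H2] ; pick H2
  add 107.112.0.0/16 -> H0 at depth 16

== LOOKUPS ==
["H0","H1","H2","H0","H0","H2","H0","H2","H2","H1","H0","H2","H1","H0","H0","H2"]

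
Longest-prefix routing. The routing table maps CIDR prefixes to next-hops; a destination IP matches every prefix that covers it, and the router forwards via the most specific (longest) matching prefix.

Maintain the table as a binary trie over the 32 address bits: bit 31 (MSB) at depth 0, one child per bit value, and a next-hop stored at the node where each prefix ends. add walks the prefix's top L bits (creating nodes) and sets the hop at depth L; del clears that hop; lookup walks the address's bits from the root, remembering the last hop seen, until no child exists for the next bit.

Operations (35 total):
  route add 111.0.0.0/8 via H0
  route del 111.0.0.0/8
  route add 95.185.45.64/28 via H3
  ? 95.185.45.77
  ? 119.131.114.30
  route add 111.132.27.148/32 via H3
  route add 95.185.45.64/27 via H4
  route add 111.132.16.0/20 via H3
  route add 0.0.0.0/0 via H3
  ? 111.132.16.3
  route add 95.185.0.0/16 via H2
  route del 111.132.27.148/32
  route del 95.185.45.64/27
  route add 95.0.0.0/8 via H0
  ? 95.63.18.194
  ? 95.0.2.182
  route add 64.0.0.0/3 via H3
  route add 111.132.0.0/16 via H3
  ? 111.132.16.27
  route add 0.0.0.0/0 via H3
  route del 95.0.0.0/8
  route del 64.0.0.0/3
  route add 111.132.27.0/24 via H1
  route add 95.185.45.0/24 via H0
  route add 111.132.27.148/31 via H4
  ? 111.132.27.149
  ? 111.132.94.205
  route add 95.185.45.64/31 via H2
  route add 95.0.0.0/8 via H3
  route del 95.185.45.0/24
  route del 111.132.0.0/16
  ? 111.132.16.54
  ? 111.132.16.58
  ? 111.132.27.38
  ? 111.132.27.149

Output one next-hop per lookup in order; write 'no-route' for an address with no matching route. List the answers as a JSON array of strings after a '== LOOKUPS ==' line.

Process each operation:
  + 111.0.0.0/8 (H0) depth=8
  del 111.0.0.0/8 (clear depth 8)
  + 95.185.45.64/28 (H3) depth=28
  lookup 95.185.45.77: bits 0101111110111001001011010100 walk d0:-→d1:-→d2:-→d3:-→d4:-→d5:-→d6:-→d7:-→d8:-→d9:-→d10:-→d11:-→d12:-→d13:-→d14:-→d15:-→d16:-→d17:-→d18:-→d19:-→d20:-→d21:-→d22:-→d23:-→d24:-→d25:-→d26:-→d27:-→d28:H3 -> H3
  lookup 119.131.114.30: bits 011 walk d0:-→d1:-→d2:-→d3:- -> no-route
  + 111.132.27.148/32 (H3) depth=32
  + 95.185.45.64/27 (H4) depth=27
  + 111.132.16.0/20 (H3) depth=20
  + 0.0.0.0/0 (H3) depth=0
  lookup 111.132.16.3: bits 01101111100001000001 walk d0:H3→d1:-→d2:-→d3:-→d4:-→d5:-→d6:-→d7:-→d8:-→d9:-→d10:-→d11:-→d12:-→d13:-→d14:-→d15:-→d16:-→d17:-→d18:-→d19:-→d20:H3 -> H3
  + 95.185.0.0/16 (H2) depth=16
  del 111.132.27.148/32 (clear depth 32)
  del 95.185.45.64/27 (clear depth 27)
  + 95.0.0.0/8 (H0) depth=8
  lookup 95.63.18.194: bits 01011111 walk d0:H3→d1:-→d2:-→d3:-→d4:-→d5:-→d6:-→d7:-→d8:H0 -> H0
  lookup 95.0.2.182: bits 01011111 walk d0:H3→d1:-→d2:-→d3:-→d4:-→d5:-→d6:-→d7:-→d8:H0 -> H0
  + 64.0.0.0/3 (H3) depth=3
  + 111.132.0.0/16 (H3) depth=16
  lookup 111.132.16.27: bits 01101111100001000001 walk d0:H3→d1:-→d2:-→d3:-→d4:-→d5:-→d6:-→d7:-→d8:-→d9:-→d10:-→d11:-→d12:-→d13:-→d14:-→d15:-→d16:H3→d17:-→d18:-→d19:-→d20:H3 -> H3
  + 0.0.0.0/0 (H3) depth=0
  del 95.0.0.0/8 (clear depth 8)
  del 64.0.0.0/3 (clear depth 3)
  + 111.132.27.0/24 (H1) depth=24
  + 95.185.45.0/24 (H0) depth=24
  + 111.132.27.148/31 (H4) depth=31
  lookup 111.132.27.149: bits 0110111110000100000110111001010 walk d0:H3→d1:-→d2:-→d3:-→d4:-→d5:-→d6:-→d7:-→d8:-→d9:-→d10:-→d11:-→d12:-→d13:-→d14:-→d15:-→d16:H3→d17:-→d18:-→d19:-→d20:H3→d21:-→d22:-→d23:-→d24:H1→d25:-→d26:-→d27:-→d28:-→d29:-→d30:-→d31:H4 -> H4
  lookup 111.132.94.205: bits 01101111100001000 walk d0:H3→d1:-→d2:-→d3:-→d4:-→d5:-→d6:-→d7:-→d8:-→d9:-→d10:-→d11:-→d12:-→d13:-→d14:-→d15:-→d16:H3→d17:- -> H3
  + 95.185.45.64/31 (H2) depth=31
  + 95.0.0.0/8 (H3) depth=8
  del 95.185.45.0/24 (clear depth 24)
  del 111.132.0.0/16 (clear depth 16)
  lookup 111.132.16.54: bits 01101111100001000001 walk d0:H3→d1:-→d2:-→d3:-→d4:-→d5:-→d6:-→d7:-→d8:-→d9:-→d10:-→d11:-→d12:-→d13:-→d14:-→d15:-→d16:-→d17:-→d18:-→d19:-→d20:H3 -> H3
  lookup 111.132.16.58: bits 01101111100001000001 walk d0:H3→d1:-→d2:-→d3:-→d4:-→d5:-→d6:-→d7:-→d8:-→d9:-→d10:-→d11:-→d12:-→d13:-→d14:-→d15:-→d16:-→d17:-→d18:-→d19:-→d20:H3 -> H3
  lookup 111.132.27.38: bits 011011111000010000011011 walk d0:H3→d1:-→d2:-→d3:-→d4:-→d5:-→d6:-→d7:-→d8:-→d9:-→d10:-→d11:-→d12:-→d13:-→d14:-→d15:-→d16:-→d17:-→d18:-→d19:-→d20:H3→d21:-→d22:-→d23:-→d24:H1 -> H1
  lookup 111.132.27.149: bits 0110111110000100000110111001010 walk d0:H3→d1:-→d2:-→d3:-→d4:-→d5:-→d6:-→d7:-→d8:-→d9:-→d10:-→d11:-→d12:-→d13:-→d14:-→d15:-→d16:-→d17:-→d18:-→d19:-→d20:H3→d21:-→d22:-→d23:-→d24:H1→d25:-→d26:-→d27:-→d28:-→d29:-→d30:-→d31:H4 -> H4

== LOOKUPS ==
["H3","no-route","H3","H0","H0","H3","H4","H3","H3","H3","H1","H4"]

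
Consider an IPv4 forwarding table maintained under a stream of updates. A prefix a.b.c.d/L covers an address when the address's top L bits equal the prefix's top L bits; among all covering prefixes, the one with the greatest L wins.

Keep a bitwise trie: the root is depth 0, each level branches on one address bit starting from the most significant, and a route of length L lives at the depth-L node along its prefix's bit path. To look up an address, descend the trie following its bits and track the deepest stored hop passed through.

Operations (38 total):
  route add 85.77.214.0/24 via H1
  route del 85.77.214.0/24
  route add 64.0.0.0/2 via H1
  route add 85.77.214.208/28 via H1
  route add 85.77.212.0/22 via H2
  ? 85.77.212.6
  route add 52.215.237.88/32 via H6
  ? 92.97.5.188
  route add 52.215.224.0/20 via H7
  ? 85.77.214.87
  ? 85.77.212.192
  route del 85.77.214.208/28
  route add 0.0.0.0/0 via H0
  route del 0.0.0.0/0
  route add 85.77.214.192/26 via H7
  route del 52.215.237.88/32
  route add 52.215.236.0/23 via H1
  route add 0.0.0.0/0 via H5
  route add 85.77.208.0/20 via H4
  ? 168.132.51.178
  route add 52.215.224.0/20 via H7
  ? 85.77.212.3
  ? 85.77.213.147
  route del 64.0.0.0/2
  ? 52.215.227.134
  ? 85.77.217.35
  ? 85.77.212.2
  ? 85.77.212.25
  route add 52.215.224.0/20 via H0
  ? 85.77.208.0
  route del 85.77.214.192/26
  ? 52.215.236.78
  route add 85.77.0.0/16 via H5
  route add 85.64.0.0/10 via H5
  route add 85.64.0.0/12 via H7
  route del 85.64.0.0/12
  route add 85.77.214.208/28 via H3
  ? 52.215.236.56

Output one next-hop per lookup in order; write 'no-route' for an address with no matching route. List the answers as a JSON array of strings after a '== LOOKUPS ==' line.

Process each operation:
  add 85.77.214.0/24 -> H1 at depth 24
  - 85.77.214.0/24 clear@24
  add 64.0.0.0/2 -> H1 at depth 2
  add 85.77.214.208/28 -> H1 at depth 28
  add 85.77.212.0/22 -> H2 at depth 22
  ? 85.77.212.6  path d0:-→d1:-→d2:H1→d3:-→d4:-→d5:-→d6:-→d7:-→d8:-→d9:-→d10:-→d11:-→d12:-→d13:-→d14:-→d15:-→d16:-→d17:-→d18:-→d19:-→d20:-→d21:-→d22:H2  best=H2
  add 52.215.237.88/32 -> H6 at depth 32
  ? 92.97.5.188  path d0:-→d1:-→d2:H1→d3:-→d4:-  best=H1
  add 52.215.224.0/20 -> H7 at depth 20
  ? 85.77.214.87  path d0:-→d1:-→d2:H1→d3:-→d4:-→d5:-→d6:-→d7:-→d8:-→d9:-→d10:-→d11:-→d12:-→d13:-→d14:-→d15:-→d16:-→d17:-→d18:-→d19:-→d20:-→d21:-→d22:H2→d23:-→d24:-  best=H2
  ? 85.77.212.192  path d0:-→d1:-→d2:H1→d3:-→d4:-→d5:-→d6:-→d7:-→d8:-→d9:-→d10:-→d11:-→d12:-→d13:-→d14:-→d15:-→d16:-→d17:-→d18:-→d19:-→d20:-→d21:-→d22:H2  best=H2
  - 85.77.214.208/28 clear@28
  add 0.0.0.0/0 -> H0 at depth 0
  - 0.0.0.0/0 clear@0
  add 85.77.214.192/26 -> H7 at depth 26
  - 52.215.237.88/32 clear@32
  add 52.215.236.0/23 -> H1 at depth 23
  add 0.0.0.0/0 -> H5 at depth 0
  add 85.77.208.0/20 -> H4 at depth 20
  ? 168.132.51.178  path d0:H5  best=H5
  add 52.215.224.0/20 -> H7 at depth 20
  ? 85.77.212.3  path d0:H5→d1:-→d2:H1→d3:-→d4:-→d5:-→d6:-→d7:-→d8:-→d9:-→d10:-→d11:-→d12:-→d13:-→d14:-→d15:-→d16:-→d17:-→d18:-→d19:-→d20:H4→d21:-→d22:H2  best=H2
  ? 85.77.213.147  path d0:H5→d1:-→d2:H1→d3:-→d4:-→d5:-→d6:-→d7:-→d8:-→d9:-→d10:-→d11:-→d12:-→d13:-→d14:-→d15:-→d16:-→d17:-→d18:-→d19:-→d20:H4→d21:-→d22:H2  best=H2
  - 64.0.0.0/2 clear@2
  ? 52.215.227.134  path d0:H5→d1:-→d2:-→d3:-→d4:-→d5:-→d6:-→d7:-→d8:-→d9:-→d10:-→d11:-→d12:-→d13:-→d14:-→d15:-→d16:-→d17:-→d18:-→d19:-→d20:H7  best=H7
  ? 85.77.217.35  path d0:H5→d1:-→d2:-→d3:-→d4:-→d5:-→d6:-→d7:-→d8:-→d9:-→d10:-→d11:-→d12:-→d13:-→d14:-→d15:-→d16:-→d17:-→d18:-→d19:-→d20:H4  best=H4
  ? 85.77.212.2  path d0:H5→d1:-→d2:-→d3:-→d4:-→d5:-→d6:-→d7:-→d8:-→d9:-→d10:-→d11:-→d12:-→d13:-→d14:-→d15:-→d16:-→d17:-→d18:-→d19:-→d20:H4→d21:-→d22:H2  best=H2
  ? 85.77.212.25  path d0:H5→d1:-→d2:-→d3:-→d4:-→d5:-→d6:-→d7:-→d8:-→d9:-→d10:-→d11:-→d12:-→d13:-→d14:-→d15:-→d16:-→d17:-→d18:-→d19:-→d20:H4→d21:-→d22:H2  best=H2
  add 52.215.224.0/20 -> H0 at depth 20
  ? 85.77.208.0  path d0:H5→d1:-→d2:-→d3:-→d4:-→d5:-→d6:-→d7:-→d8:-→d9:-→d10:-→d11:-→d12:-→d13:-→d14:-→d15:-→d16:-→d17:-→d18:-→d19:-→d20:H4→d21:-  best=H4
  - 85.77.214.192/26 clear@26
  ? 52.215.236.78  path d0:H5→d1:-→d2:-→d3:-→d4:-→d5:-→d6:-→d7:-→d8:-→d9:-→d10:-→d11:-→d12:-→d13:-→d14:-→d15:-→d16:-→d17:-→d18:-→d19:-→d20:H0→d21:-→d22:-→d23:H1  best=H1
  add 85.77.0.0/16 -> H5 at depth 16
  add 85.64.0.0/10 -> H5 at depth 10
  add 85.64.0.0/12 -> H7 at depth 12
  - 85.64.0.0/12 clear@12
  add 85.77.214.208/28 -> H3 at depth 28
  ? 52.215.236.56  path d0:H5→d1:-→d2:-→d3:-→d4:-→d5:-→d6:-→d7:-→d8:-→d9:-→d10:-→d11:-→d12:-→d13:-→d14:-→d15:-→d16:-→d17:-→d18:-→d19:-→d20:H0→d21:-→d22:-→d23:H1  best=H1

== LOOKUPS ==
["H2","H1","H2","H2","H5","H2","H2","H7","H4","H2","H2","H4","H1","H1"]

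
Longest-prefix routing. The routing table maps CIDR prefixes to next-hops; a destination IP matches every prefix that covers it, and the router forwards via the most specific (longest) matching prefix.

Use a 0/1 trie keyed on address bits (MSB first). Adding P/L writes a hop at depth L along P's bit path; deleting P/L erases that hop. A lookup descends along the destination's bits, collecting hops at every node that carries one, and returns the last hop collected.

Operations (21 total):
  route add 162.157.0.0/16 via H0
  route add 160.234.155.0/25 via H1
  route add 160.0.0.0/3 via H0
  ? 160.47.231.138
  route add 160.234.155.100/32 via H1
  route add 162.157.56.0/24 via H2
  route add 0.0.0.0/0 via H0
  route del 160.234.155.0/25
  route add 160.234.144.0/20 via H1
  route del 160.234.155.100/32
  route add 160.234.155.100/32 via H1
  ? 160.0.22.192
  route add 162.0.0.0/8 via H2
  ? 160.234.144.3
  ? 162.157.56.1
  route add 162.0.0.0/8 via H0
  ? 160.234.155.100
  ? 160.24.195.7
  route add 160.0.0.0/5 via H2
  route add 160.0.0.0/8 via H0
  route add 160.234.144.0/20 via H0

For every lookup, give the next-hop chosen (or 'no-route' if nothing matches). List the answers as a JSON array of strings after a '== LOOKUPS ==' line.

Process each operation:
  + 162.157.0.0/16 (H0) depth=16
  + 160.234.155.0/25 (H1) depth=25
  + 160.0.0.0/3 (H0) depth=3
  Q 160.47.231.138: descend 10100000 ; hops seen [H0] ; pick H0
  + 160.234.155.100/32 (H1) depth=32
  + 162.157.56.0/24 (H2) depth=24
  + 0.0.0.0/0 (H0) depth=0
  del 160.234.155.0/25 (clear depth 25)
  + 160.234.144.0/20 (H1) depth=20
  del 160.234.155.100/32 (clear depth 32)
  + 160.234.155.100/32 (H1) depth=32
  Q 160.0.22.192: descend 10100000 ; hops seen [H0,H0] ; pick H0
  + 162.0.0.0/8 (H2) depth=8
  Q 160.234.144.3: descend 10100000111010101001 ; hops seen [H0,H0,H1] ; pick H1
  Q 162.157.56.1: descend 101000101001110100111000 ; hops seen [H0,H0,H2,H0,H2] ; pick H2
  + 162.0.0.0/8 (H0) depth=8
  Q 160.234.155.100: descend 10100000111010101001101101100100 ; hops seen [H0,H0,H1,H1] ; pick H1
  Q 160.24.195.7: descend 10100000 ; hops seen [H0,H0] ; pick H0
  + 160.0.0.0/5 (H2) depth=5
  + 160.0.0.0/8 (H0) depth=8
  + 160.234.144.0/20 (H0) depth=20

== LOOKUPS ==
["H0","H0","H1","H2","H1","H0"]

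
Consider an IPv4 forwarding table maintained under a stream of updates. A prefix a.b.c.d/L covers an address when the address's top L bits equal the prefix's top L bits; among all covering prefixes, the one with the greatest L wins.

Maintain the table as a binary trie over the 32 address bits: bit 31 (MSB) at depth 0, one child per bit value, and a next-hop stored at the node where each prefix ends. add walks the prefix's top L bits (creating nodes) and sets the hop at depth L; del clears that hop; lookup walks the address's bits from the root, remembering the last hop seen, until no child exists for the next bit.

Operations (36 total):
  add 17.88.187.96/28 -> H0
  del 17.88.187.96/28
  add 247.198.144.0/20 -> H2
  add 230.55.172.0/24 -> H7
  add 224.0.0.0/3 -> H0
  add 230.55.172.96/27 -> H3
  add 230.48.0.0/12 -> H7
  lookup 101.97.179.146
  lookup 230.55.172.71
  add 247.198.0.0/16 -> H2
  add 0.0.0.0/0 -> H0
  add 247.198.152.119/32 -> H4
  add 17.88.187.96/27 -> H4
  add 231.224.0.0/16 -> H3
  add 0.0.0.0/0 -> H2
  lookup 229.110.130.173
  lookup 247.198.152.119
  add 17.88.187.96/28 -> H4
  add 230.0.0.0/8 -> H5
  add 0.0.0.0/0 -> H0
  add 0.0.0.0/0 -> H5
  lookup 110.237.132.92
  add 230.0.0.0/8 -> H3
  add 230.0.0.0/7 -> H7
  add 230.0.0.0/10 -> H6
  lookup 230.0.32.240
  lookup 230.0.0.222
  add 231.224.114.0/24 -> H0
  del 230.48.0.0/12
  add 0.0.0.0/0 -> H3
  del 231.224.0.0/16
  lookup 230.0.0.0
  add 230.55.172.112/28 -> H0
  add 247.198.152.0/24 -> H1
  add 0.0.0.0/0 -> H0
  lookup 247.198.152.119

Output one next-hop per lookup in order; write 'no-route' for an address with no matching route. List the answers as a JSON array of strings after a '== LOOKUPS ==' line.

Trace:
  add 17.88.187.96/28 -> H0 at depth 28
  - 17.88.187.96/28 clear@28
  add 247.198.144.0/20 -> H2 at depth 20
  add 230.55.172.0/24 -> H7 at depth 24
  add 224.0.0.0/3 -> H0 at depth 3
  add 230.55.172.96/27 -> H3 at depth 27
  add 230.48.0.0/12 -> H7 at depth 12
  ? 101.97.179.146  path d0:-→d1:-  best=no-route
  ? 230.55.172.71  path d0:-→d1:-→d2:-→d3:H0→d4:-→d5:-→d6:-→d7:-→d8:-→d9:-→d10:-→d11:-→d12:H7→d13:-→d14:-→d15:-→d16:-→d17:-→d18:-→d19:-→d20:-→d21:-→d22:-→d23:-→d24:H7→d25:-→d26:-  best=H7
  add 247.198.0.0/16 -> H2 at depth 16
  add 0.0.0.0/0 -> H0 at depth 0
  add 247.198.152.119/32 -> H4 at depth 32
  add 17.88.187.96/27 -> H4 at depth 27
  add 231.224.0.0/16 -> H3 at depth 16
  add 0.0.0.0/0 -> H2 at depth 0
  ? 229.110.130.173  path d0:H2→d1:-→d2:-→d3:H0→d4:-→d5:-→d6:-  best=H0
  ? 247.198.152.119  path d0:H2→d1:-→d2:-→d3:H0→d4:-→d5:-→d6:-→d7:-→d8:-→d9:-→d10:-→d11:-→d12:-→d13:-→d14:-→d15:-→d16:H2→d17:-→d18:-→d19:-→d20:H2→d21:-→d22:-→d23:-→d24:-→d25:-→d26:-→d27:-→d28:-→d29:-→d30:-→d31:-→d32:H4  best=H4
  add 17.88.187.96/28 -> H4 at depth 28
  add 230.0.0.0/8 -> H5 at depth 8
  add 0.0.0.0/0 -> H0 at depth 0
  add 0.0.0.0/0 -> H5 at depth 0
  ? 110.237.132.92  path d0:H5→d1:-  best=H5
  add 230.0.0.0/8 -> H3 at depth 8
  add 230.0.0.0/7 -> H7 at depth 7
  add 230.0.0.0/10 -> H6 at depth 10
  ? 230.0.32.240  path d0:H5→d1:-→d2:-→d3:H0→d4:-→d5:-→d6:-→d7:H7→d8:H3→d9:-→d10:H6  best=H6
  ? 230.0.0.222  path d0:H5→d1:-→d2:-→d3:H0→d4:-→d5:-→d6:-→d7:H7→d8:H3→d9:-→d10:H6  best=H6
  add 231.224.114.0/24 -> H0 at depth 24
  - 230.48.0.0/12 clear@12
  add 0.0.0.0/0 -> H3 at depth 0
  - 231.224.0.0/16 clear@16
  ? 230.0.0.0  path d0:H3→d1:-→d2:-→d3:H0→d4:-→d5:-→d6:-→d7:H7→d8:H3→d9:-→d10:H6  best=H6
  add 230.55.172.112/28 -> H0 at depth 28
  add 247.198.152.0/24 -> H1 at depth 24
  add 0.0.0.0/0 -> H0 at depth 0
  ? 247.198.152.119  path d0:H0→d1:-→d2:-→d3:H0→d4:-→d5:-→d6:-→d7:-→d8:-→d9:-→d10:-→d11:-→d12:-→d13:-→d14:-→d15:-→d16:H2→d17:-→d18:-→d19:-→d20:H2→d21:-→d22:-→d23:-→d24:H1→d25:-→d26:-→d27:-→d28:-→d29:-→d30:-→d31:-→d32:H4  best=H4

== LOOKUPS ==
["no-route","H7","H0","H4","H5","H6","H6","H6","H4"]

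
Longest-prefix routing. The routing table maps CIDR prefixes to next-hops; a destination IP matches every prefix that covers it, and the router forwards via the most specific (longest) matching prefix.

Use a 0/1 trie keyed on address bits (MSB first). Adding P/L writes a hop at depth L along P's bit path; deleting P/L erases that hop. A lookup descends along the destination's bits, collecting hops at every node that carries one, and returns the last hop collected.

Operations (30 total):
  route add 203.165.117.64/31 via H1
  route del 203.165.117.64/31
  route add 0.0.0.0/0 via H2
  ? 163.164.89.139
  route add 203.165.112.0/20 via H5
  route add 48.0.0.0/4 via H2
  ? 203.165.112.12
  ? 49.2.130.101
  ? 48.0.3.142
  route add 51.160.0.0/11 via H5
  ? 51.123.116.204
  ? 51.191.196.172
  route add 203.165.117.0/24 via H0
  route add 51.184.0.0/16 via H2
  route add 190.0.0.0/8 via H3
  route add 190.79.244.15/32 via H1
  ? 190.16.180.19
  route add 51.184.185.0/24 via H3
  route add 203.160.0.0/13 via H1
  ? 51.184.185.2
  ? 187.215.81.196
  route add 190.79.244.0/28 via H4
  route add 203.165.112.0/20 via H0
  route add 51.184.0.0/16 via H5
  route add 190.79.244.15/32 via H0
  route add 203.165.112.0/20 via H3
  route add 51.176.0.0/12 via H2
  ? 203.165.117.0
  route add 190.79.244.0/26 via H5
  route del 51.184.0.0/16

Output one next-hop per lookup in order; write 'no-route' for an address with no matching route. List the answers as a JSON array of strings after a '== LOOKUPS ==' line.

Trace:
  add 203.165.117.64/31 -> H1 at depth 31
  - 203.165.117.64/31 clear@31
  add 0.0.0.0/0 -> H2 at depth 0
  lookup 163.164.89.139: bits 1 walk d0:H2→d1:- -> H2
  add 203.165.112.0/20 -> H5 at depth 20
  add 48.0.0.0/4 -> H2 at depth 4
  lookup 203.165.112.12: bits 110010111010010101110 walk d0:H2→d1:-→d2:-→d3:-→d4:-→d5:-→d6:-→d7:-→d8:-→d9:-→d10:-→d11:-→d12:-→d13:-→d14:-→d15:-→d16:-→d17:-→d18:-→d19:-→d20:H5→d21:- -> H5
  lookup 49.2.130.101: bits 0011 walk d0:H2→d1:-→d2:-→d3:-→d4:H2 -> H2
  lookup 48.0.3.142: bits 0011 walk d0:H2→d1:-→d2:-→d3:-→d4:H2 -> H2
  add 51.160.0.0/11 -> H5 at depth 11
  lookup 51.123.116.204: bits 00110011 walk d0:H2→d1:-→d2:-→d3:-→d4:H2→d5:-→d6:-→d7:-→d8:- -> H2
  lookup 51.191.196.172: bits 00110011101 walk d0:H2→d1:-→d2:-→d3:-→d4:H2→d5:-→d6:-→d7:-→d8:-→d9:-→d10:-→d11:H5 -> H5
  add 203.165.117.0/24 -> H0 at depth 24
  add 51.184.0.0/16 -> H2 at depth 16
  add 190.0.0.0/8 -> H3 at depth 8
  add 190.79.244.15/32 -> H1 at depth 32
  lookup 190.16.180.19: bits 101111100 walk d0:H2→d1:-→d2:-→d3:-→d4:-→d5:-→d6:-→d7:-→d8:H3→d9:- -> H3
  add 51.184.185.0/24 -> H3 at depth 24
  add 203.160.0.0/13 -> H1 at depth 13
  lookup 51.184.185.2: bits 001100111011100010111001 walk d0:H2→d1:-→d2:-→d3:-→d4:H2→d5:-→d6:-→d7:-→d8:-→d9:-→d10:-→d11:H5→d12:-→d13:-→d14:-→d15:-→d16:H2→d17:-→d18:-→d19:-→d20:-→d21:-→d22:-→d23:-→d24:H3 -> H3
  lookup 187.215.81.196: bits 10111 walk d0:H2→d1:-→d2:-→d3:-→d4:-→d5:- -> H2
  add 190.79.244.0/28 -> H4 at depth 28
  add 203.165.112.0/20 -> H0 at depth 20
  add 51.184.0.0/16 -> H5 at depth 16
  add 190.79.244.15/32 -> H0 at depth 32
  add 203.165.112.0/20 -> H3 at depth 20
  add 51.176.0.0/12 -> H2 at depth 12
  lookup 203.165.117.0: bits 1100101110100101011101010 walk d0:H2→d1:-→d2:-→d3:-→d4:-→d5:-→d6:-→d7:-→d8:-→d9:-→d10:-→d11:-→d12:-→d13:H1→d14:-→d15:-→d16:-→d17:-→d18:-→d19:-→d20:H3→d21:-→d22:-→d23:-→d24:H0→d25:- -> H0
  add 190.79.244.0/26 -> H5 at depth 26
  - 51.184.0.0/16 clear@16

== LOOKUPS ==
["H2","H5","H2","H2","H2","H5","H3","H3","H2","H0"]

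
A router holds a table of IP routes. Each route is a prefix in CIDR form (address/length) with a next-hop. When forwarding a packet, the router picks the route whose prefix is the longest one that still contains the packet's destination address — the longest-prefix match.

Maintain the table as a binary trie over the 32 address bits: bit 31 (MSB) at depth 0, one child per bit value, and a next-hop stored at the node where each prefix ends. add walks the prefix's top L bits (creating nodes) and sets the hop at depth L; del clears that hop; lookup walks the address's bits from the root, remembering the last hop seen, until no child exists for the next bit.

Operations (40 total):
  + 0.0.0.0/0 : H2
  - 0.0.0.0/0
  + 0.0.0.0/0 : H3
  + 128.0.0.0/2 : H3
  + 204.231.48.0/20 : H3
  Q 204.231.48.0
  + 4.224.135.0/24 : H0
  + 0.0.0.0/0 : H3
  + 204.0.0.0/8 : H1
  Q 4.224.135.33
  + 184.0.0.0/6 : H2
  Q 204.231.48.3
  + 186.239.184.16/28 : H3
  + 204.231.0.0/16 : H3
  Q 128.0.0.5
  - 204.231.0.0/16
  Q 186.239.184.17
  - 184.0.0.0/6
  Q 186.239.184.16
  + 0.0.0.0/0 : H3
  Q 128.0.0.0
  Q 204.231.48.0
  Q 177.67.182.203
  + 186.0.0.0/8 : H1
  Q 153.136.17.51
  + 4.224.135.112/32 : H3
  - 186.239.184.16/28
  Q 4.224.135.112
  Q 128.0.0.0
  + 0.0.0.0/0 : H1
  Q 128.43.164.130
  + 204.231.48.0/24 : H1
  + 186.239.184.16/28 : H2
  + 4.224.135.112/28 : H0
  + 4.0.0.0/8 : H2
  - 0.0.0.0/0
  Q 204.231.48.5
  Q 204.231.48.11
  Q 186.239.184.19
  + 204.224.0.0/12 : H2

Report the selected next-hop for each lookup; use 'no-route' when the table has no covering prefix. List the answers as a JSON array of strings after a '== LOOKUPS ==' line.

Trace:
  add 0.0.0.0/0 -> H2 at depth 0
  - 0.0.0.0/0 clear@0
  add 0.0.0.0/0 -> H3 at depth 0
  add 128.0.0.0/2 -> H3 at depth 2
  add 204.231.48.0/20 -> H3 at depth 20
  lookup 204.231.48.0: bits 11001100111001110011 walk d0:H3→d1:-→d2:-→d3:-→d4:-→d5:-→d6:-→d7:-→d8:-→d9:-→d10:-→d11:-→d12:-→d13:-→d14:-→d15:-→d16:-→d17:-→d18:-→d19:-→d20:H3 -> H3
  add 4.224.135.0/24 -> H0 at depth 24
  add 0.0.0.0/0 -> H3 at depth 0
  add 204.0.0.0/8 -> H1 at depth 8
  lookup 4.224.135.33: bits 000001001110000010000111 walk d0:H3→d1:-→d2:-→d3:-→d4:-→d5:-→d6:-→d7:-→d8:-→d9:-→d10:-→d11:-→d12:-→d13:-→d14:-→d15:-→d16:-→d17:-→d18:-→d19:-→d20:-→d21:-→d22:-→d23:-→d24:H0 -> H0
  add 184.0.0.0/6 -> H2 at depth 6
  lookup 204.231.48.3: bits 11001100111001110011 walk d0:H3→d1:-→d2:-→d3:-→d4:-→d5:-→d6:-→d7:-→d8:H1→d9:-→d10:-→d11:-→d12:-→d13:-→d14:-→d15:-→d16:-→d17:-→d18:-→d19:-→d20:H3 -> H3
  add 186.239.184.16/28 -> H3 at depth 28
  add 204.231.0.0/16 -> H3 at depth 16
  lookup 128.0.0.5: bits 10 walk d0:H3→d1:-→d2:H3 -> H3
  - 204.231.0.0/16 clear@16
  lookup 186.239.184.17: bits 1011101011101111101110000001 walk d0:H3→d1:-→d2:H3→d3:-→d4:-→d5:-→d6:H2→d7:-→d8:-→d9:-→d10:-→d11:-→d12:-→d13:-→d14:-→d15:-→d16:-→d17:-→d18:-→d19:-→d20:-→d21:-→d22:-→d23:-→d24:-→d25:-→d26:-→d27:-→d28:H3 -> H3
  - 184.0.0.0/6 clear@6
  lookup 186.239.184.16: bits 1011101011101111101110000001 walk d0:H3→d1:-→d2:H3→d3:-→d4:-→d5:-→d6:-→d7:-→d8:-→d9:-→d10:-→d11:-→d12:-→d13:-→d14:-→d15:-→d16:-→d17:-→d18:-→d19:-→d20:-→d21:-→d22:-→d23:-→d24:-→d25:-→d26:-→d27:-→d28:H3 -> H3
  add 0.0.0.0/0 -> H3 at depth 0
  lookup 128.0.0.0: bits 10 walk d0:H3→d1:-→d2:H3 -> H3
  lookup 204.231.48.0: bits 11001100111001110011 walk d0:H3→d1:-→d2:-→d3:-→d4:-→d5:-→d6:-→d7:-→d8:H1→d9:-→d10:-→d11:-→d12:-→d13:-→d14:-→d15:-→d16:-→d17:-→d18:-→d19:-→d20:H3 -> H3
  lookup 177.67.182.203: bits 1011 walk d0:H3→d1:-→d2:H3→d3:-→d4:- -> H3
  add 186.0.0.0/8 -> H1 at depth 8
  lookup 153.136.17.51: bits 10 walk d0:H3→d1:-→d2:H3 -> H3
  add 4.224.135.112/32 -> H3 at depth 32
  - 186.239.184.16/28 clear@28
  lookup 4.224.135.112: bits 00000100111000001000011101110000 walk d0:H3→d1:-→d2:-→d3:-→d4:-→d5:-→d6:-→d7:-→d8:-→d9:-→d10:-→d11:-→d12:-→d13:-→d14:-→d15:-→d16:-→d17:-→d18:-→d19:-→d20:-→d21:-→d22:-→d23:-→d24:H0→d25:-→d26:-→d27:-→d28:-→d29:-→d30:-→d31:-→d32:H3 -> H3
  lookup 128.0.0.0: bits 10 walk d0:H3→d1:-→d2:H3 -> H3
  add 0.0.0.0/0 -> H1 at depth 0
  lookup 128.43.164.130: bits 10 walk d0:H1→d1:-→d2:H3 -> H3
  add 204.231.48.0/24 -> H1 at depth 24
  add 186.239.184.16/28 -> H2 at depth 28
  add 4.224.135.112/28 -> H0 at depth 28
  add 4.0.0.0/8 -> H2 at depth 8
  - 0.0.0.0/0 clear@0
  lookup 204.231.48.5: bits 110011001110011100110000 walk d0:-→d1:-→d2:-→d3:-→d4:-→d5:-→d6:-→d7:-→d8:H1→d9:-→d10:-→d11:-→d12:-→d13:-→d14:-→d15:-→d16:-→d17:-→d18:-→d19:-→d20:H3→d21:-→d22:-→d23:-→d24:H1 -> H1
  lookup 204.231.48.11: bits 110011001110011100110000 walk d0:-→d1:-→d2:-→d3:-→d4:-→d5:-→d6:-→d7:-→d8:H1→d9:-→d10:-→d11:-→d12:-→d13:-→d14:-→d15:-→d16:-→d17:-→d18:-→d19:-→d20:H3→d21:-→d22:-→d23:-→d24:H1 -> H1
  lookup 186.239.184.19: bits 1011101011101111101110000001 walk d0:-→d1:-→d2:H3→d3:-→d4:-→d5:-→d6:-→d7:-→d8:H1→d9:-→d10:-→d11:-→d12:-→d13:-→d14:-→d15:-→d16:-→d17:-→d18:-→d19:-→d20:-→d21:-→d22:-→d23:-→d24:-→d25:-→d26:-→d27:-→d28:H2 -> H2
  add 204.224.0.0/12 -> H2 at depth 12

== LOOKUPS ==
["H3","H0","H3","H3","H3","H3","H3","H3","H3","H3","H3","H3","H3","H1","H1","H2"]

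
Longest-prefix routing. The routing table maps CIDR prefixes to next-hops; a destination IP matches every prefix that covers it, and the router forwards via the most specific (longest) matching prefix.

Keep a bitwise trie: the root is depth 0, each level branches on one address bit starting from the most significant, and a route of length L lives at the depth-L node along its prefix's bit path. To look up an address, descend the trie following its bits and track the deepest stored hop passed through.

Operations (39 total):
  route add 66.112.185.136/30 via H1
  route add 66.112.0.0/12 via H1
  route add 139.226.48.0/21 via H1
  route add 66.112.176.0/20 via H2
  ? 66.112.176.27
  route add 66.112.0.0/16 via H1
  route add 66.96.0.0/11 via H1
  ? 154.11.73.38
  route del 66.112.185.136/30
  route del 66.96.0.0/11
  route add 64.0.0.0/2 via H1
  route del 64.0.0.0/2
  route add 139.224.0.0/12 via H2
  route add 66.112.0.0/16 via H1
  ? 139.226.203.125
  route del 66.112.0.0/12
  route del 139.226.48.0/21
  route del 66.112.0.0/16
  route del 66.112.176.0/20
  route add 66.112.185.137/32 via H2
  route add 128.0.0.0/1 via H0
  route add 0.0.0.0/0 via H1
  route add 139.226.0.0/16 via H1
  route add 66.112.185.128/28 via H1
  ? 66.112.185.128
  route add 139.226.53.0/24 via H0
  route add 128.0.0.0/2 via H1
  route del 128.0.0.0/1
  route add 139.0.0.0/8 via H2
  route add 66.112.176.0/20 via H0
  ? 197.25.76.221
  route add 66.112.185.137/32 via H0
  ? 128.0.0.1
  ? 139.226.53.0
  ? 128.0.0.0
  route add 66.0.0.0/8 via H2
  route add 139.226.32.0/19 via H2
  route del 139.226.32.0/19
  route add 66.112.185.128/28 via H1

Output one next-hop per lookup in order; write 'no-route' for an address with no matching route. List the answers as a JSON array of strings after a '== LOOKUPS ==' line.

Trace:
  add 66.112.185.136/30 -> H1 at depth 30
  add 66.112.0.0/12 -> H1 at depth 12
  add 139.226.48.0/21 -> H1 at depth 21
  add 66.112.176.0/20 -> H2 at depth 20
  ? 66.112.176.27  path d0:-→d1:-→d2:-→d3:-→d4:-→d5:-→d6:-→d7:-→d8:-→d9:-→d10:-→d11:-→d12:H1→d13:-→d14:-→d15:-→d16:-→d17:-→d18:-→d19:-→d20:H2  best=H2
  add 66.112.0.0/16 -> H1 at depth 16
  add 66.96.0.0/11 -> H1 at depth 11
  ? 154.11.73.38  path d0:-→d1:-→d2:-→d3:-  best=no-route
  - 66.112.185.136/30 clear@30
  - 66.96.0.0/11 clear@11
  add 64.0.0.0/2 -> H1 at depth 2
  - 64.0.0.0/2 clear@2
  add 139.224.0.0/12 -> H2 at depth 12
  add 66.112.0.0/16 -> H1 at depth 16
  ? 139.226.203.125  path d0:-→d1:-→d2:-→d3:-→d4:-→d5:-→d6:-→d7:-→d8:-→d9:-→d10:-→d11:-→d12:H2→d13:-→d14:-→d15:-→d16:-  best=H2
  - 66.112.0.0/12 clear@12
  - 139.226.48.0/21 clear@21
  - 66.112.0.0/16 clear@16
  - 66.112.176.0/20 clear@20
  add 66.112.185.137/32 -> H2 at depth 32
  add 128.0.0.0/1 -> H0 at depth 1
  add 0.0.0.0/0 -> H1 at depth 0
  add 139.226.0.0/16 -> H1 at depth 16
  add 66.112.185.128/28 -> H1 at depth 28
  ? 66.112.185.128  path d0:H1→d1:-→d2:-→d3:-→d4:-→d5:-→d6:-→d7:-→d8:-→d9:-→d10:-→d11:-→d12:-→d13:-→d14:-→d15:-→d16:-→d17:-→d18:-→d19:-→d20:-→d21:-→d22:-→d23:-→d24:-→d25:-→d26:-→d27:-→d28:H1  best=H1
  add 139.226.53.0/24 -> H0 at depth 24
  add 128.0.0.0/2 -> H1 at depth 2
  - 128.0.0.0/1 clear@1
  add 139.0.0.0/8 -> H2 at depth 8
  add 66.112.176.0/20 -> H0 at depth 20
  ? 197.25.76.221  path d0:H1→d1:-  best=H1
  add 66.112.185.137/32 -> H0 at depth 32
  ? 128.0.0.1  path d0:H1→d1:-→d2:H1→d3:-→d4:-  best=H1
  ? 139.226.53.0  path d0:H1→d1:-→d2:H1→d3:-→d4:-→d5:-→d6:-→d7:-→d8:H2→d9:-→d10:-→d11:-→d12:H2→d13:-→d14:-→d15:-→d16:H1→d17:-→d18:-→d19:-→d20:-→d21:-→d22:-→d23:-→d24:H0  best=H0
  ? 128.0.0.0  path d0:H1→d1:-→d2:H1→d3:-→d4:-  best=H1
  add 66.0.0.0/8 -> H2 at depth 8
  add 139.226.32.0/19 -> H2 at depth 19
  - 139.226.32.0/19 clear@19
  add 66.112.185.128/28 -> H1 at depth 28

== LOOKUPS ==
["H2","no-route","H2","H1","H1","H1","H0","H1"]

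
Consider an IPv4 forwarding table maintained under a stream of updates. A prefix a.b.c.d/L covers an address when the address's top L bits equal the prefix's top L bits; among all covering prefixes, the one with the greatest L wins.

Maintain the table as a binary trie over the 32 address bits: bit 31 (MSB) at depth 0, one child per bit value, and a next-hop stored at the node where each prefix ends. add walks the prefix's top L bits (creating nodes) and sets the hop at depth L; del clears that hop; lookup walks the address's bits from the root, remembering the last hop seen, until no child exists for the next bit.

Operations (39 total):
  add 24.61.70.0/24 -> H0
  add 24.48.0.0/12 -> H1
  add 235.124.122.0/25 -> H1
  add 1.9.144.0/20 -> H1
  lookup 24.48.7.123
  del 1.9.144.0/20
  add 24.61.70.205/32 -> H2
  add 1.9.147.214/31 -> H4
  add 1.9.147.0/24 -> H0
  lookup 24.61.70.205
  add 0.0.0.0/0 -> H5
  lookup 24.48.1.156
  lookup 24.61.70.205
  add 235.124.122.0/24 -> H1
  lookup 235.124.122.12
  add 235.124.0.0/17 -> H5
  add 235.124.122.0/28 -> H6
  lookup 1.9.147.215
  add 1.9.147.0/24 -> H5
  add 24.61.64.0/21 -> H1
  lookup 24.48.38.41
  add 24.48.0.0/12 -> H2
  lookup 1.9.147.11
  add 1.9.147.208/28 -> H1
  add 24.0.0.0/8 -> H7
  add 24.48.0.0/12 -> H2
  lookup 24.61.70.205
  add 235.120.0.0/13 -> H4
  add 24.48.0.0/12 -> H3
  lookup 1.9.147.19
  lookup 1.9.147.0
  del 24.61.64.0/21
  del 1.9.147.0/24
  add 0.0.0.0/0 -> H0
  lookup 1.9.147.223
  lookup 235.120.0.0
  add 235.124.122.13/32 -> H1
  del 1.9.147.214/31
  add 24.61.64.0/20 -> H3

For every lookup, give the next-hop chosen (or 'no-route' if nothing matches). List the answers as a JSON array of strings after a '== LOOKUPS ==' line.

Trace:
  add 24.61.70.0/24 -> H0 at depth 24
  add 24.48.0.0/12 -> H1 at depth 12
  add 235.124.122.0/25 -> H1 at depth 25
  add 1.9.144.0/20 -> H1 at depth 20
  lookup 24.48.7.123: bits 000110000011 walk d0:-→d1:-→d2:-→d3:-→d4:-→d5:-→d6:-→d7:-→d8:-→d9:-→d10:-→d11:-→d12:H1 -> H1
  - 1.9.144.0/20 clear@20
  add 24.61.70.205/32 -> H2 at depth 32
  add 1.9.147.214/31 -> H4 at depth 31
  add 1.9.147.0/24 -> H0 at depth 24
  lookup 24.61.70.205: bits 00011000001111010100011011001101 walk d0:-→d1:-→d2:-→d3:-→d4:-→d5:-→d6:-→d7:-→d8:-→d9:-→d10:-→d11:-→d12:H1→d13:-→d14:-→d15:-→d16:-→d17:-→d18:-→d19:-→d20:-→d21:-→d22:-→d23:-→d24:H0→d25:-→d26:-→d27:-→d28:-→d29:-→d30:-→d31:-→d32:H2 -> H2
  add 0.0.0.0/0 -> H5 at depth 0
  lookup 24.48.1.156: bits 000110000011 walk d0:H5→d1:-→d2:-→d3:-→d4:-→d5:-→d6:-→d7:-→d8:-→d9:-→d10:-→d11:-→d12:H1 -> H1
  lookup 24.61.70.205: bits 00011000001111010100011011001101 walk d0:H5→d1:-→d2:-→d3:-→d4:-→d5:-→d6:-→d7:-→d8:-→d9:-→d10:-→d11:-→d12:H1→d13:-→d14:-→d15:-→d16:-→d17:-→d18:-→d19:-→d20:-→d21:-→d22:-→d23:-→d24:H0→d25:-→d26:-→d27:-→d28:-→d29:-→d30:-→d31:-→d32:H2 -> H2
  add 235.124.122.0/24 -> H1 at depth 24
  lookup 235.124.122.12: bits 1110101101111100011110100 walk d0:H5→d1:-→d2:-→d3:-→d4:-→d5:-→d6:-→d7:-→d8:-→d9:-→d10:-→d11:-→d12:-→d13:-→d14:-→d15:-→d16:-→d17:-→d18:-→d19:-→d20:-→d21:-→d22:-→d23:-→d24:H1→d25:H1 -> H1
  add 235.124.0.0/17 -> H5 at depth 17
  add 235.124.122.0/28 -> H6 at depth 28
  lookup 1.9.147.215: bits 0000000100001001100100111101011 walk d0:H5→d1:-→d2:-→d3:-→d4:-→d5:-→d6:-→d7:-→d8:-→d9:-→d10:-→d11:-→d12:-→d13:-→d14:-→d15:-→d16:-→d17:-→d18:-→d19:-→d20:-→d21:-→d22:-→d23:-→d24:H0→d25:-→d26:-→d27:-→d28:-→d29:-→d30:-→d31:H4 -> H4
  add 1.9.147.0/24 -> H5 at depth 24
  add 24.61.64.0/21 -> H1 at depth 21
  lookup 24.48.38.41: bits 000110000011 walk d0:H5→d1:-→d2:-→d3:-→d4:-→d5:-→d6:-→d7:-→d8:-→d9:-→d10:-→d11:-→d12:H1 -> H1
  add 24.48.0.0/12 -> H2 at depth 12
  lookup 1.9.147.11: bits 000000010000100110010011 walk d0:H5→d1:-→d2:-→d3:-→d4:-→d5:-→d6:-→d7:-→d8:-→d9:-→d10:-→d11:-→d12:-→d13:-→d14:-→d15:-→d16:-→d17:-→d18:-→d19:-→d20:-→d21:-→d22:-→d23:-→d24:H5 -> H5
  add 1.9.147.208/28 -> H1 at depth 28
  add 24.0.0.0/8 -> H7 at depth 8
  add 24.48.0.0/12 -> H2 at depth 12
  lookup 24.61.70.205: bits 00011000001111010100011011001101 walk d0:H5→d1:-→d2:-→d3:-→d4:-→d5:-→d6:-→d7:-→d8:H7→d9:-→d10:-→d11:-→d12:H2→d13:-→d14:-→d15:-→d16:-→d17:-→d18:-→d19:-→d20:-→d21:H1→d22:-→d23:-→d24:H0→d25:-→d26:-→d27:-→d28:-→d29:-→d30:-→d31:-→d32:H2 -> H2
  add 235.120.0.0/13 -> H4 at depth 13
  add 24.48.0.0/12 -> H3 at depth 12
  lookup 1.9.147.19: bits 000000010000100110010011 walk d0:H5→d1:-→d2:-→d3:-→d4:-→d5:-→d6:-→d7:-→d8:-→d9:-→d10:-→d11:-→d12:-→d13:-→d14:-→d15:-→d16:-→d17:-→d18:-→d19:-→d20:-→d21:-→d22:-→d23:-→d24:H5 -> H5
  lookup 1.9.147.0: bits 000000010000100110010011 walk d0:H5→d1:-→d2:-→d3:-→d4:-→d5:-→d6:-→d7:-→d8:-→d9:-→d10:-→d11:-→d12:-→d13:-→d14:-→d15:-→d16:-→d17:-→d18:-→d19:-→d20:-→d21:-→d22:-→d23:-→d24:H5 -> H5
  - 24.61.64.0/21 clear@21
  - 1.9.147.0/24 clear@24
  add 0.0.0.0/0 -> H0 at depth 0
  lookup 1.9.147.223: bits 0000000100001001100100111101 walk d0:H0→d1:-→d2:-→d3:-→d4:-→d5:-→d6:-→d7:-→d8:-→d9:-→d10:-→d11:-→d12:-→d13:-→d14:-→d15:-→d16:-→d17:-→d18:-→d19:-→d20:-→d21:-→d22:-→d23:-→d24:-→d25:-→d26:-→d27:-→d28:H1 -> H1
  lookup 235.120.0.0: bits 1110101101111 walk d0:H0→d1:-→d2:-→d3:-→d4:-→d5:-→d6:-→d7:-→d8:-→d9:-→d10:-→d11:-→d12:-→d13:H4 -> H4
  add 235.124.122.13/32 -> H1 at depth 32
  - 1.9.147.214/31 clear@31
  add 24.61.64.0/20 -> H3 at depth 20

== LOOKUPS ==
["H1","H2","H1","H2","H1","H4","H1","H5","H2","H5","H5","H1","H4"]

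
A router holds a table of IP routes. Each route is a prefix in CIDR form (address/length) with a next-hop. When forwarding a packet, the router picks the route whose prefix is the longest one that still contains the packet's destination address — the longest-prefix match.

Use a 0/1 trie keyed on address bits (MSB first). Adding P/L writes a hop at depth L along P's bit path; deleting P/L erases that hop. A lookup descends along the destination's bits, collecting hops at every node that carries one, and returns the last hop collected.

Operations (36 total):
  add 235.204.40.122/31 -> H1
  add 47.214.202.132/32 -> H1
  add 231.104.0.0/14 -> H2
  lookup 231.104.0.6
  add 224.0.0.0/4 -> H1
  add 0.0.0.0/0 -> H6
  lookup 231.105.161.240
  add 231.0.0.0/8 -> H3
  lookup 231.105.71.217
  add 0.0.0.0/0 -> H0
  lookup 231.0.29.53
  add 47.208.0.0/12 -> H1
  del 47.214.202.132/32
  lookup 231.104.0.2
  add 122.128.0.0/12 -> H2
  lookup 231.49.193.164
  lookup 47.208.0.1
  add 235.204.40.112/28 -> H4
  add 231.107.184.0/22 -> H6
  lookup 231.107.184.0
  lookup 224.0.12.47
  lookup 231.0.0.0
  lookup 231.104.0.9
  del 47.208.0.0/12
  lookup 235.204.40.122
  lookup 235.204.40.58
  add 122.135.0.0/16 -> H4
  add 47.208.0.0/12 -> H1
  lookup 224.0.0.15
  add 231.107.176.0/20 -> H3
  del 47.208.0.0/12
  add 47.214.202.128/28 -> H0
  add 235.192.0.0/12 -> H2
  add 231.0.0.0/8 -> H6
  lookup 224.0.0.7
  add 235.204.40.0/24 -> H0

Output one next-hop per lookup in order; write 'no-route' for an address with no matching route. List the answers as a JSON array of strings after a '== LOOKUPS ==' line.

Process each operation:
  + 235.204.40.122/31 (H1) depth=31
  + 47.214.202.132/32 (H1) depth=32
  + 231.104.0.0/14 (H2) depth=14
  ? 231.104.0.6  path d0:-→d1:-→d2:-→d3:-→d4:-→d5:-→d6:-→d7:-→d8:-→d9:-→d10:-→d11:-→d12:-→d13:-→d14:H2  best=H2
  + 224.0.0.0/4 (H1) depth=4
  + 0.0.0.0/0 (H6) depth=0
  ? 231.105.161.240  path d0:H6→d1:-→d2:-→d3:-→d4:H1→d5:-→d6:-→d7:-→d8:-→d9:-→d10:-→d11:-→d12:-→d13:-→d14:H2  best=H2
  + 231.0.0.0/8 (H3) depth=8
  ? 231.105.71.217  path d0:H6→d1:-→d2:-→d3:-→d4:H1→d5:-→d6:-→d7:-→d8:H3→d9:-→d10:-→d11:-→d12:-→d13:-→d14:H2  best=H2
  + 0.0.0.0/0 (H0) depth=0
  ? 231.0.29.53  path d0:H0→d1:-→d2:-→d3:-→d4:H1→d5:-→d6:-→d7:-→d8:H3→d9:-  best=H3
  + 47.208.0.0/12 (H1) depth=12
  del 47.214.202.132/32 (clear depth 32)
  ? 231.104.0.2  path d0:H0→d1:-→d2:-→d3:-→d4:H1→d5:-→d6:-→d7:-→d8:H3→d9:-→d10:-→d11:-→d12:-→d13:-→d14:H2  best=H2
  + 122.128.0.0/12 (H2) depth=12
  ? 231.49.193.164  path d0:H0→d1:-→d2:-→d3:-→d4:H1→d5:-→d6:-→d7:-→d8:H3→d9:-  best=H3
  ? 47.208.0.1  path d0:H0→d1:-→d2:-→d3:-→d4:-→d5:-→d6:-→d7:-→d8:-→d9:-→d10:-→d11:-→d12:H1→d13:-  best=H1
  + 235.204.40.112/28 (H4) depth=28
  + 231.107.184.0/22 (H6) depth=22
  ? 231.107.184.0  path d0:H0→d1:-→d2:-→d3:-→d4:H1→d5:-→d6:-→d7:-→d8:H3→d9:-→d10:-→d11:-→d12:-→d13:-→d14:H2→d15:-→d16:-→d17:-→d18:-→d19:-→d20:-→d21:-→d22:H6  best=H6
  ? 224.0.12.47  path d0:H0→d1:-→d2:-→d3:-→d4:H1→d5:-  best=H1
  ? 231.0.0.0  path d0:H0→d1:-→d2:-→d3:-→d4:H1→d5:-→d6:-→d7:-→d8:H3→d9:-  best=H3
  ? 231.104.0.9  path d0:H0→d1:-→d2:-→d3:-→d4:H1→d5:-→d6:-→d7:-→d8:H3→d9:-→d10:-→d11:-→d12:-→d13:-→d14:H2  best=H2
  del 47.208.0.0/12 (clear depth 12)
  ? 235.204.40.122  path d0:H0→d1:-→d2:-→d3:-→d4:H1→d5:-→d6:-→d7:-→d8:-→d9:-→d10:-→d11:-→d12:-→d13:-→d14:-→d15:-→d16:-→d17:-→d18:-→d19:-→d20:-→d21:-→d22:-→d23:-→d24:-→d25:-→d26:-→d27:-→d28:H4→d29:-→d30:-→d31:H1  best=H1
  ? 235.204.40.58  path d0:H0→d1:-→d2:-→d3:-→d4:H1→d5:-→d6:-→d7:-→d8:-→d9:-→d10:-→d11:-→d12:-→d13:-→d14:-→d15:-→d16:-→d17:-→d18:-→d19:-→d20:-→d21:-→d22:-→d23:-→d24:-→d25:-  best=H1
  + 122.135.0.0/16 (H4) depth=16
  + 47.208.0.0/12 (H1) depth=12
  ? 224.0.0.15  path d0:H0→d1:-→d2:-→d3:-→d4:H1→d5:-  best=H1
  + 231.107.176.0/20 (H3) depth=20
  del 47.208.0.0/12 (clear depth 12)
  + 47.214.202.128/28 (H0) depth=28
  + 235.192.0.0/12 (H2) depth=12
  + 231.0.0.0/8 (H6) depth=8
  ? 224.0.0.7  path d0:H0→d1:-→d2:-→d3:-→d4:H1→d5:-  best=H1
  + 235.204.40.0/24 (H0) depth=24

== LOOKUPS ==
["H2","H2","H2","H3","H2","H3","H1","H6","H1","H3","H2","H1","H1","H1","H1"]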